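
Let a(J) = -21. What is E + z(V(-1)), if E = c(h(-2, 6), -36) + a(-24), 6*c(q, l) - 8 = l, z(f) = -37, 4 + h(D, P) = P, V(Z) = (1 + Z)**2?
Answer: -188/3 ≈ -62.667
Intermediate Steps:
h(D, P) = -4 + P
c(q, l) = 4/3 + l/6
E = -77/3 (E = (4/3 + (1/6)*(-36)) - 21 = (4/3 - 6) - 21 = -14/3 - 21 = -77/3 ≈ -25.667)
E + z(V(-1)) = -77/3 - 37 = -188/3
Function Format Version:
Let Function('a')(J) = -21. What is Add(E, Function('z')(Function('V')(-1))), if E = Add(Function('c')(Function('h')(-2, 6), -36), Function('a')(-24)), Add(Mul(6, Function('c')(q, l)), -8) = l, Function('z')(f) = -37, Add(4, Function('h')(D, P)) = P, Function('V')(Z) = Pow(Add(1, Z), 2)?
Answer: Rational(-188, 3) ≈ -62.667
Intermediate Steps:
Function('h')(D, P) = Add(-4, P)
Function('c')(q, l) = Add(Rational(4, 3), Mul(Rational(1, 6), l))
E = Rational(-77, 3) (E = Add(Add(Rational(4, 3), Mul(Rational(1, 6), -36)), -21) = Add(Add(Rational(4, 3), -6), -21) = Add(Rational(-14, 3), -21) = Rational(-77, 3) ≈ -25.667)
Add(E, Function('z')(Function('V')(-1))) = Add(Rational(-77, 3), -37) = Rational(-188, 3)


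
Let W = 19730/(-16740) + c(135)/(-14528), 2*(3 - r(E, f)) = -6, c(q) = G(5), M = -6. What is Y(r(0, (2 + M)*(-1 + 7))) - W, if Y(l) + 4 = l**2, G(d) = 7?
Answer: 403455683/12159936 ≈ 33.179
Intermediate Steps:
c(q) = 7
r(E, f) = 6 (r(E, f) = 3 - 1/2*(-6) = 3 + 3 = 6)
Y(l) = -4 + l**2
W = -14337731/12159936 (W = 19730/(-16740) + 7/(-14528) = 19730*(-1/16740) + 7*(-1/14528) = -1973/1674 - 7/14528 = -14337731/12159936 ≈ -1.1791)
Y(r(0, (2 + M)*(-1 + 7))) - W = (-4 + 6**2) - 1*(-14337731/12159936) = (-4 + 36) + 14337731/12159936 = 32 + 14337731/12159936 = 403455683/12159936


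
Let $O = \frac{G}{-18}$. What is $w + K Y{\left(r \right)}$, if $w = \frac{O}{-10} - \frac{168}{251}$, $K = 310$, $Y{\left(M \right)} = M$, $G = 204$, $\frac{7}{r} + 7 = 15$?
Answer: $\frac{4092013}{15060} \approx 271.71$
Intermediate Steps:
$r = \frac{7}{8}$ ($r = \frac{7}{-7 + 15} = \frac{7}{8} \approx 0.875$)
$O = - \frac{34}{3}$ ($O = \frac{204}{-18} = 204 \left(- \frac{1}{18}\right) = - \frac{34}{3} \approx -11.333$)
$w = \frac{1747}{3765}$ ($w = - \frac{34}{3 \left(-10\right)} - \frac{168}{251} = \left(- \frac{34}{3}\right) \left(- \frac{1}{10}\right) - \frac{168}{251} = \frac{17}{15} - \frac{168}{251} = \frac{1747}{3765} \approx 0.46401$)
$w + K Y{\left(r \right)} = \frac{1747}{3765} + 310 \cdot \frac{7}{8} = \frac{1747}{3765} + \frac{1085}{4} = \frac{4092013}{15060}$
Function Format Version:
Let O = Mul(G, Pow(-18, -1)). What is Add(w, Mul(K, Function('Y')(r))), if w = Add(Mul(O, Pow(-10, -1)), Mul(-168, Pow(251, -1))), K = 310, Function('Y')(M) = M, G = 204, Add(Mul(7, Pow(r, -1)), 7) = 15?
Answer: Rational(4092013, 15060) ≈ 271.71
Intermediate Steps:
r = Rational(7, 8) (r = Mul(7, Pow(Add(-7, 15), -1)) = Mul(7, Pow(8, -1)) = Mul(7, Rational(1, 8)) = Rational(7, 8) ≈ 0.87500)
O = Rational(-34, 3) (O = Mul(204, Pow(-18, -1)) = Mul(204, Rational(-1, 18)) = Rational(-34, 3) ≈ -11.333)
w = Rational(1747, 3765) (w = Add(Mul(Rational(-34, 3), Pow(-10, -1)), Mul(-168, Pow(251, -1))) = Add(Mul(Rational(-34, 3), Rational(-1, 10)), Mul(-168, Rational(1, 251))) = Add(Rational(17, 15), Rational(-168, 251)) = Rational(1747, 3765) ≈ 0.46401)
Add(w, Mul(K, Function('Y')(r))) = Add(Rational(1747, 3765), Mul(310, Rational(7, 8))) = Add(Rational(1747, 3765), Rational(1085, 4)) = Rational(4092013, 15060)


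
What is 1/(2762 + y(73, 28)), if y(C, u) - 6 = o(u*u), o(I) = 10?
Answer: 1/2778 ≈ 0.00035997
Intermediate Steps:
y(C, u) = 16 (y(C, u) = 6 + 10 = 16)
1/(2762 + y(73, 28)) = 1/(2762 + 16) = 1/2778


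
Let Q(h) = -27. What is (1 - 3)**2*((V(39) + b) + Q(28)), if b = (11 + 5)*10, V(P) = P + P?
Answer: 844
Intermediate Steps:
V(P) = 2*P
b = 160 (b = 16*10 = 160)
(1 - 3)**2*((V(39) + b) + Q(28)) = (1 - 3)**2*((2*39 + 160) - 27) = (-2)**2*((78 + 160) - 27) = 4*(238 - 27) = 4*211 = 844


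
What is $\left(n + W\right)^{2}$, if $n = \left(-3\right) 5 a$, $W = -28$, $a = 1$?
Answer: $1849$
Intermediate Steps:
$n = -15$ ($n = \left(-3\right) 5 \cdot 1 = \left(-15\right) 1 = -15$)
$\left(n + W\right)^{2} = \left(-15 - 28\right)^{2} = \left(-43\right)^{2} = 1849$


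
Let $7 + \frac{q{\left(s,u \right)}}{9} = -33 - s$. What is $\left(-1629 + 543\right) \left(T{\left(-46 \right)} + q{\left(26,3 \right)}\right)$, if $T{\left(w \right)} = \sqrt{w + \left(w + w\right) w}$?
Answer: $645084 - 1086 \sqrt{4186} \approx 5.7482 \cdot 10^{5}$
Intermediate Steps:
$T{\left(w \right)} = \sqrt{w + 2 w^{2}}$ ($T{\left(w \right)} = \sqrt{w + 2 w w} = \sqrt{w + 2 w^{2}}$)
$q{\left(s,u \right)} = -360 - 9 s$ ($q{\left(s,u \right)} = -63 + 9 \left(-33 - s\right) = -63 - \left(297 + 9 s\right) = -360 - 9 s$)
$\left(-1629 + 543\right) \left(T{\left(-46 \right)} + q{\left(26,3 \right)}\right) = \left(-1629 + 543\right) \left(\sqrt{- 46 \left(1 + 2 \left(-46\right)\right)} - 594\right) = - 1086 \left(\sqrt{- 46 \left(1 - 92\right)} - 594\right) = - 1086 \left(\sqrt{\left(-46\right) \left(-91\right)} - 594\right) = - 1086 \left(\sqrt{4186} - 594\right) = - 1086 \left(-594 + \sqrt{4186}\right) = 645084 - 1086 \sqrt{4186}$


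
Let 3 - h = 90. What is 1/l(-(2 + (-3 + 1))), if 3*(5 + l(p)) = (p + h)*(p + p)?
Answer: -⅕ ≈ -0.20000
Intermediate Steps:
h = -87 (h = 3 - 1*90 = 3 - 90 = -87)
l(p) = -5 + 2*p*(-87 + p)/3 (l(p) = -5 + ((p - 87)*(p + p))/3 = -5 + ((-87 + p)*(2*p))/3 = -5 + (2*p*(-87 + p))/3 = -5 + 2*p*(-87 + p)/3)
1/l(-(2 + (-3 + 1))) = 1/(-5 - (-58)*(2 + (-3 + 1)) + 2*(-(2 + (-3 + 1)))²/3) = 1/(-5 - (-58)*(2 - 2) + 2*(-(2 - 2))²/3) = 1/(-5 - (-58)*0 + 2*(-1*0)²/3) = 1/(-5 - 58*0 + (⅔)*0²) = 1/(-5 + 0 + (⅔)*0) = 1/(-5 + 0 + 0) = 1/(-5) = -⅕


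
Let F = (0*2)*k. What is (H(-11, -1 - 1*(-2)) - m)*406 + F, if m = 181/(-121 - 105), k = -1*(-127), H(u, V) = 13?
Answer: 633157/113 ≈ 5603.2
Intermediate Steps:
k = 127
m = -181/226 (m = 181/(-226) = 181*(-1/226) = -181/226 ≈ -0.80089)
F = 0 (F = (0*2)*127 = 0*127 = 0)
(H(-11, -1 - 1*(-2)) - m)*406 + F = (13 - 1*(-181/226))*406 + 0 = (13 + 181/226)*406 + 0 = (3119/226)*406 + 0 = 633157/113 + 0 = 633157/113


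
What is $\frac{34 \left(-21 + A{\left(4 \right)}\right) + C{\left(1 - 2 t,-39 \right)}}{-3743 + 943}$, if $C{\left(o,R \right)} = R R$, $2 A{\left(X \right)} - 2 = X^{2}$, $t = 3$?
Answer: $- \frac{159}{400} \approx -0.3975$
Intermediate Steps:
$A{\left(X \right)} = 1 + \frac{X^{2}}{2}$
$C{\left(o,R \right)} = R^{2}$
$\frac{34 \left(-21 + A{\left(4 \right)}\right) + C{\left(1 - 2 t,-39 \right)}}{-3743 + 943} = \frac{34 \left(-21 + \left(1 + \frac{4^{2}}{2}\right)\right) + \left(-39\right)^{2}}{-3743 + 943} = \frac{34 \left(-21 + \left(1 + \frac{1}{2} \cdot 16\right)\right) + 1521}{-2800} = \left(34 \left(-21 + \left(1 + 8\right)\right) + 1521\right) \left(- \frac{1}{2800}\right) = \left(34 \left(-21 + 9\right) + 1521\right) \left(- \frac{1}{2800}\right) = \left(34 \left(-12\right) + 1521\right) \left(- \frac{1}{2800}\right) = \left(-408 + 1521\right) \left(- \frac{1}{2800}\right) = 1113 \left(- \frac{1}{2800}\right) = - \frac{159}{400}$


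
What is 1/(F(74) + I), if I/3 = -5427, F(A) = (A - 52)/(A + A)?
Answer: -74/1204783 ≈ -6.1422e-5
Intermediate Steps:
F(A) = (-52 + A)/(2*A) (F(A) = (-52 + A)/((2*A)) = (-52 + A)*(1/(2*A)) = (-52 + A)/(2*A))
I = -16281 (I = 3*(-5427) = -16281)
1/(F(74) + I) = 1/((1/2)*(-52 + 74)/74 - 16281) = 1/((1/2)*(1/74)*22 - 16281) = 1/(11/74 - 16281) = 1/(-1204783/74) = -74/1204783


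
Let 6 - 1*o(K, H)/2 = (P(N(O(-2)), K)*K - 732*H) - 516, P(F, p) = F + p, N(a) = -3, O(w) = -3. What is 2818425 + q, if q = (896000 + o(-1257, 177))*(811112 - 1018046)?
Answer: 416243937537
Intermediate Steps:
o(K, H) = 1044 + 1464*H - 2*K*(-3 + K) (o(K, H) = 12 - 2*(((-3 + K)*K - 732*H) - 516) = 12 - 2*((K*(-3 + K) - 732*H) - 516) = 12 - 2*((-732*H + K*(-3 + K)) - 516) = 12 - 2*(-516 - 732*H + K*(-3 + K)) = 12 + (1032 + 1464*H - 2*K*(-3 + K)) = 1044 + 1464*H - 2*K*(-3 + K))
q = 416241119112 (q = (896000 + (1044 + 1464*177 - 2*(-1257)*(-3 - 1257)))*(811112 - 1018046) = (896000 + (1044 + 259128 - 2*(-1257)*(-1260)))*(-206934) = (896000 + (1044 + 259128 - 3167640))*(-206934) = (896000 - 2907468)*(-206934) = -2011468*(-206934) = 416241119112)
2818425 + q = 2818425 + 416241119112 = 416243937537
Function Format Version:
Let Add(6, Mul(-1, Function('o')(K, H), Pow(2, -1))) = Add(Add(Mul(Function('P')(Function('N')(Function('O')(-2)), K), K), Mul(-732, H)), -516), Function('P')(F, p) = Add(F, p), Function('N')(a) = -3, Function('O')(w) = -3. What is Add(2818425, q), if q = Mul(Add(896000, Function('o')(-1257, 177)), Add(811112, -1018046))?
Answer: 416243937537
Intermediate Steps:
Function('o')(K, H) = Add(1044, Mul(1464, H), Mul(-2, K, Add(-3, K))) (Function('o')(K, H) = Add(12, Mul(-2, Add(Add(Mul(Add(-3, K), K), Mul(-732, H)), -516))) = Add(12, Mul(-2, Add(Add(Mul(K, Add(-3, K)), Mul(-732, H)), -516))) = Add(12, Mul(-2, Add(Add(Mul(-732, H), Mul(K, Add(-3, K))), -516))) = Add(12, Mul(-2, Add(-516, Mul(-732, H), Mul(K, Add(-3, K))))) = Add(12, Add(1032, Mul(1464, H), Mul(-2, K, Add(-3, K)))) = Add(1044, Mul(1464, H), Mul(-2, K, Add(-3, K))))
q = 416241119112 (q = Mul(Add(896000, Add(1044, Mul(1464, 177), Mul(-2, -1257, Add(-3, -1257)))), Add(811112, -1018046)) = Mul(Add(896000, Add(1044, 259128, Mul(-2, -1257, -1260))), -206934) = Mul(Add(896000, Add(1044, 259128, -3167640)), -206934) = Mul(Add(896000, -2907468), -206934) = Mul(-2011468, -206934) = 416241119112)
Add(2818425, q) = Add(2818425, 416241119112) = 416243937537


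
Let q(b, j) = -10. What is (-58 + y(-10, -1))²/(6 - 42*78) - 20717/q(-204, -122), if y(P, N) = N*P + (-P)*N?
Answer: 1354219/654 ≈ 2070.7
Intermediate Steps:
y(P, N) = 0 (y(P, N) = N*P - N*P = 0)
(-58 + y(-10, -1))²/(6 - 42*78) - 20717/q(-204, -122) = (-58 + 0)²/(6 - 42*78) - 20717/(-10) = (-58)²/(6 - 3276) - 20717*(-⅒) = 3364/(-3270) + 20717/10 = 3364*(-1/3270) + 20717/10 = -1682/1635 + 20717/10 = 1354219/654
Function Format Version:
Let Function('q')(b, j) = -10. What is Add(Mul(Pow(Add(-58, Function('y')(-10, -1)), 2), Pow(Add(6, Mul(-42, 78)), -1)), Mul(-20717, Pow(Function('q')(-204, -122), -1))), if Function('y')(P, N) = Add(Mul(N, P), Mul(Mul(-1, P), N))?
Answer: Rational(1354219, 654) ≈ 2070.7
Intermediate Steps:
Function('y')(P, N) = 0 (Function('y')(P, N) = Add(Mul(N, P), Mul(-1, N, P)) = 0)
Add(Mul(Pow(Add(-58, Function('y')(-10, -1)), 2), Pow(Add(6, Mul(-42, 78)), -1)), Mul(-20717, Pow(Function('q')(-204, -122), -1))) = Add(Mul(Pow(Add(-58, 0), 2), Pow(Add(6, Mul(-42, 78)), -1)), Mul(-20717, Pow(-10, -1))) = Add(Mul(Pow(-58, 2), Pow(Add(6, -3276), -1)), Mul(-20717, Rational(-1, 10))) = Add(Mul(3364, Pow(-3270, -1)), Rational(20717, 10)) = Add(Mul(3364, Rational(-1, 3270)), Rational(20717, 10)) = Add(Rational(-1682, 1635), Rational(20717, 10)) = Rational(1354219, 654)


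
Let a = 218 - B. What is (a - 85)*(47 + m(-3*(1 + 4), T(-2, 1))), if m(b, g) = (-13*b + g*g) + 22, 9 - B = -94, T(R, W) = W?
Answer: 7950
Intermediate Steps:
B = 103 (B = 9 - 1*(-94) = 9 + 94 = 103)
m(b, g) = 22 + g² - 13*b (m(b, g) = (-13*b + g²) + 22 = (g² - 13*b) + 22 = 22 + g² - 13*b)
a = 115 (a = 218 - 1*103 = 218 - 103 = 115)
(a - 85)*(47 + m(-3*(1 + 4), T(-2, 1))) = (115 - 85)*(47 + (22 + 1² - (-39)*(1 + 4))) = 30*(47 + (22 + 1 - (-39)*5)) = 30*(47 + (22 + 1 - 13*(-15))) = 30*(47 + (22 + 1 + 195)) = 30*(47 + 218) = 30*265 = 7950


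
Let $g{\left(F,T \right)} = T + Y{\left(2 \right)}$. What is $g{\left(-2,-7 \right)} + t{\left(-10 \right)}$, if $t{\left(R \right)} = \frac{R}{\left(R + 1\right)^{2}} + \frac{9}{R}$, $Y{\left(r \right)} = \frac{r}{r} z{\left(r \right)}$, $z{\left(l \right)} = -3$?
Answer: $- \frac{8929}{810} \approx -11.023$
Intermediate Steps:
$Y{\left(r \right)} = -3$ ($Y{\left(r \right)} = \frac{r}{r} \left(-3\right) = 1 \left(-3\right) = -3$)
$t{\left(R \right)} = \frac{9}{R} + \frac{R}{\left(1 + R\right)^{2}}$ ($t{\left(R \right)} = \frac{R}{\left(1 + R\right)^{2}} + \frac{9}{R} = \frac{9}{R} + \frac{R}{\left(1 + R\right)^{2}}$)
$g{\left(F,T \right)} = -3 + T$ ($g{\left(F,T \right)} = T - 3 = -3 + T$)
$g{\left(-2,-7 \right)} + t{\left(-10 \right)} = \left(-3 - 7\right) - \left(\frac{9}{10} + \frac{10}{\left(1 - 10\right)^{2}}\right) = -10 - \left(\frac{9}{10} + \frac{10}{81}\right) = -10 - \frac{829}{810} = - \frac{8929}{810}$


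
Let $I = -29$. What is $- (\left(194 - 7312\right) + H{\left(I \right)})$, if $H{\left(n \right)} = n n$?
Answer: $6277$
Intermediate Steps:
$H{\left(n \right)} = n^{2}$
$- (\left(194 - 7312\right) + H{\left(I \right)}) = - (\left(194 - 7312\right) + \left(-29\right)^{2}) = - (-7118 + 841) = \left(-1\right) \left(-6277\right) = 6277$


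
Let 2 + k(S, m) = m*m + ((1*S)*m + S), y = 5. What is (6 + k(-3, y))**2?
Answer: 121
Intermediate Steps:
k(S, m) = -2 + S + m**2 + S*m (k(S, m) = -2 + (m*m + ((1*S)*m + S)) = -2 + (m**2 + (S*m + S)) = -2 + (m**2 + (S + S*m)) = -2 + (S + m**2 + S*m) = -2 + S + m**2 + S*m)
(6 + k(-3, y))**2 = (6 + (-2 - 3 + 5**2 - 3*5))**2 = (6 + (-2 - 3 + 25 - 15))**2 = (6 + 5)**2 = 11**2 = 121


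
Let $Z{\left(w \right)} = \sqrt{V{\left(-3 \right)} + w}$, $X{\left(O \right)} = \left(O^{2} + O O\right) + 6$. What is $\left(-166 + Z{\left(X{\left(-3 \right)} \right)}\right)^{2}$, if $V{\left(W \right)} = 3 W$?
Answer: $\left(166 - \sqrt{15}\right)^{2} \approx 26285.0$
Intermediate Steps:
$X{\left(O \right)} = 6 + 2 O^{2}$ ($X{\left(O \right)} = \left(O^{2} + O^{2}\right) + 6 = 2 O^{2} + 6 = 6 + 2 O^{2}$)
$Z{\left(w \right)} = \sqrt{-9 + w}$ ($Z{\left(w \right)} = \sqrt{3 \left(-3\right) + w} = \sqrt{-9 + w}$)
$\left(-166 + Z{\left(X{\left(-3 \right)} \right)}\right)^{2} = \left(-166 + \sqrt{-9 + \left(6 + 2 \left(-3\right)^{2}\right)}\right)^{2} = \left(-166 + \sqrt{-9 + \left(6 + 2 \cdot 9\right)}\right)^{2} = \left(-166 + \sqrt{-9 + \left(6 + 18\right)}\right)^{2} = \left(-166 + \sqrt{-9 + 24}\right)^{2} = \left(-166 + \sqrt{15}\right)^{2}$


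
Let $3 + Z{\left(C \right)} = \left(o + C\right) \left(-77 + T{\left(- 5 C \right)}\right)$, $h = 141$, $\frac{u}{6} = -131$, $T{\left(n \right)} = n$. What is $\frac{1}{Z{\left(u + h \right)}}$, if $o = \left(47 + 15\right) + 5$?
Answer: $- \frac{1}{1819547} \approx -5.4959 \cdot 10^{-7}$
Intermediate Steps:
$u = -786$ ($u = 6 \left(-131\right) = -786$)
$o = 67$ ($o = 62 + 5 = 67$)
$Z{\left(C \right)} = -3 + \left(-77 - 5 C\right) \left(67 + C\right)$ ($Z{\left(C \right)} = -3 + \left(67 + C\right) \left(-77 - 5 C\right) = -3 + \left(-77 - 5 C\right) \left(67 + C\right)$)
$\frac{1}{Z{\left(u + h \right)}} = \frac{1}{-5162 - 412 \left(-786 + 141\right) - 5 \left(-786 + 141\right)^{2}} = \frac{1}{-5162 - -265740 - 5 \left(-645\right)^{2}} = \frac{1}{-5162 + 265740 - 2080125} = \frac{1}{-1819547} = - \frac{1}{1819547}$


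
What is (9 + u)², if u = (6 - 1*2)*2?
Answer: 289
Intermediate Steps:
u = 8 (u = (6 - 2)*2 = 4*2 = 8)
(9 + u)² = (9 + 8)² = 17² = 289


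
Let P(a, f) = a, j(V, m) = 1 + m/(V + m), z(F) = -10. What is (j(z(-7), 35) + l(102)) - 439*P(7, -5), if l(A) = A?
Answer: -14843/5 ≈ -2968.6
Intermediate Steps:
j(V, m) = 1 + m/(V + m)
(j(z(-7), 35) + l(102)) - 439*P(7, -5) = ((-10 + 2*35)/(-10 + 35) + 102) - 439*7 = ((-10 + 70)/25 + 102) - 3073 = ((1/25)*60 + 102) - 3073 = (12/5 + 102) - 3073 = 522/5 - 3073 = -14843/5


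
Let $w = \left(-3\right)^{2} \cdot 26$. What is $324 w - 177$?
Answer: $75639$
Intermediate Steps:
$w = 234$ ($w = 9 \cdot 26 = 234$)
$324 w - 177 = 324 \cdot 234 - 177 = 75816 - 177 = 75639$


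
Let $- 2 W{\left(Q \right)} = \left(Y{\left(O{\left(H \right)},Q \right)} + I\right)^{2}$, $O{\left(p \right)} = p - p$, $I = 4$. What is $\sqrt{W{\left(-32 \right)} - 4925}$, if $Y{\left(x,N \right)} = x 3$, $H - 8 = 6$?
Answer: $i \sqrt{4933} \approx 70.235 i$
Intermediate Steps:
$H = 14$ ($H = 8 + 6 = 14$)
$O{\left(p \right)} = 0$
$Y{\left(x,N \right)} = 3 x$
$W{\left(Q \right)} = -8$ ($W{\left(Q \right)} = - \frac{\left(3 \cdot 0 + 4\right)^{2}}{2} = - \frac{\left(0 + 4\right)^{2}}{2} = - \frac{4^{2}}{2} = \left(- \frac{1}{2}\right) 16 = -8$)
$\sqrt{W{\left(-32 \right)} - 4925} = \sqrt{-8 - 4925} = \sqrt{-4933} = i \sqrt{4933}$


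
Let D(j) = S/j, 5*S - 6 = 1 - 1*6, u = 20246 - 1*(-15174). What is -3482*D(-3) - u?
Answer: -527818/15 ≈ -35188.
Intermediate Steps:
u = 35420 (u = 20246 + 15174 = 35420)
S = ⅕ (S = 6/5 + (1 - 1*6)/5 = 6/5 + (1 - 6)/5 = 6/5 + (⅕)*(-5) = 6/5 - 1 = ⅕ ≈ 0.20000)
D(j) = 1/(5*j)
-3482*D(-3) - u = -3482/(5*(-3)) - 1*35420 = -3482*(-1)/(5*3) - 35420 = -3482*(-1/15) - 35420 = 3482/15 - 35420 = -527818/15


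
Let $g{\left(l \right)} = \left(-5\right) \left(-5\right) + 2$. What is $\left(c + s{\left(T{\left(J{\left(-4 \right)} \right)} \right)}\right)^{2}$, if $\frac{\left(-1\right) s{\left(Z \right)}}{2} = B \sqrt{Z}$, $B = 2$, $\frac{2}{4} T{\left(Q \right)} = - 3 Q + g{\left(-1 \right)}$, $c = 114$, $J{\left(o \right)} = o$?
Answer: $14244 - 912 \sqrt{78} \approx 6189.4$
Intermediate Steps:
$g{\left(l \right)} = 27$ ($g{\left(l \right)} = 25 + 2 = 27$)
$T{\left(Q \right)} = 54 - 6 Q$ ($T{\left(Q \right)} = 2 \left(- 3 Q + 27\right) = 2 \left(27 - 3 Q\right) = 54 - 6 Q$)
$s{\left(Z \right)} = - 4 \sqrt{Z}$ ($s{\left(Z \right)} = - 2 \cdot 2 \sqrt{Z} = - 4 \sqrt{Z}$)
$\left(c + s{\left(T{\left(J{\left(-4 \right)} \right)} \right)}\right)^{2} = \left(114 - 4 \sqrt{54 - -24}\right)^{2} = \left(114 - 4 \sqrt{54 + 24}\right)^{2} = \left(114 - 4 \sqrt{78}\right)^{2}$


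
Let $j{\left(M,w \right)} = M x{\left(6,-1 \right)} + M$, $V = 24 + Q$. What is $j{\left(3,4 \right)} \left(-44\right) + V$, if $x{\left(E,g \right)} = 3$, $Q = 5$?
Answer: $-499$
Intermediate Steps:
$V = 29$ ($V = 24 + 5 = 29$)
$j{\left(M,w \right)} = 4 M$ ($j{\left(M,w \right)} = M 3 + M = 3 M + M = 4 M$)
$j{\left(3,4 \right)} \left(-44\right) + V = 4 \cdot 3 \left(-44\right) + 29 = 12 \left(-44\right) + 29 = -528 + 29 = -499$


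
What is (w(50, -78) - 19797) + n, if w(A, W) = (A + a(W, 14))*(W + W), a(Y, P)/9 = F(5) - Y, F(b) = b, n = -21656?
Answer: -165785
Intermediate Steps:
a(Y, P) = 45 - 9*Y (a(Y, P) = 9*(5 - Y) = 45 - 9*Y)
w(A, W) = 2*W*(45 + A - 9*W) (w(A, W) = (A + (45 - 9*W))*(W + W) = (45 + A - 9*W)*(2*W) = 2*W*(45 + A - 9*W))
(w(50, -78) - 19797) + n = (2*(-78)*(45 + 50 - 9*(-78)) - 19797) - 21656 = (2*(-78)*(45 + 50 + 702) - 19797) - 21656 = (2*(-78)*797 - 19797) - 21656 = (-124332 - 19797) - 21656 = -144129 - 21656 = -165785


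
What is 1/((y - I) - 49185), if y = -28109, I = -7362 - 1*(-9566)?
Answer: -1/79498 ≈ -1.2579e-5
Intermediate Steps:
I = 2204 (I = -7362 + 9566 = 2204)
1/((y - I) - 49185) = 1/((-28109 - 1*2204) - 49185) = 1/((-28109 - 2204) - 49185) = 1/(-30313 - 49185) = 1/(-79498) = -1/79498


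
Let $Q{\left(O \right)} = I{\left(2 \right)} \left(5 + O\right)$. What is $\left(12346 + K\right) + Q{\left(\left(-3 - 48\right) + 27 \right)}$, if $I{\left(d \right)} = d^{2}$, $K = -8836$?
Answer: $3434$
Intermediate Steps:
$Q{\left(O \right)} = 20 + 4 O$ ($Q{\left(O \right)} = 2^{2} \left(5 + O\right) = 4 \left(5 + O\right) = 20 + 4 O$)
$\left(12346 + K\right) + Q{\left(\left(-3 - 48\right) + 27 \right)} = \left(12346 - 8836\right) + \left(20 + 4 \left(\left(-3 - 48\right) + 27\right)\right) = 3510 + \left(20 + 4 \left(-51 + 27\right)\right) = 3510 + \left(20 + 4 \left(-24\right)\right) = 3510 + \left(20 - 96\right) = 3510 - 76 = 3434$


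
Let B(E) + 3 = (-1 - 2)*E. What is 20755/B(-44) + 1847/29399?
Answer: 610414508/3792471 ≈ 160.95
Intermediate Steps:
B(E) = -3 - 3*E (B(E) = -3 + (-1 - 2)*E = -3 - 3*E)
20755/B(-44) + 1847/29399 = 20755/(-3 - 3*(-44)) + 1847/29399 = 20755/(-3 + 132) + 1847*(1/29399) = 20755/129 + 1847/29399 = 610414508/3792471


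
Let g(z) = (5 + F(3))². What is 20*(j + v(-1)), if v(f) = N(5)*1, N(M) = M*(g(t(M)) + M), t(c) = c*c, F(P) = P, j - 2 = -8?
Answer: 6780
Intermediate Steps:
j = -6 (j = 2 - 8 = -6)
t(c) = c²
g(z) = 64 (g(z) = (5 + 3)² = 8² = 64)
N(M) = M*(64 + M)
v(f) = 345 (v(f) = (5*(64 + 5))*1 = (5*69)*1 = 345*1 = 345)
20*(j + v(-1)) = 20*(-6 + 345) = 20*339 = 6780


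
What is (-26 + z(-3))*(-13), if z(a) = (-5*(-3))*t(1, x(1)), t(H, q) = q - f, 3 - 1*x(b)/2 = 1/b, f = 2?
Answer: -52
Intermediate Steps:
x(b) = 6 - 2/b
t(H, q) = -2 + q (t(H, q) = q - 1*2 = q - 2 = -2 + q)
z(a) = 30 (z(a) = (-5*(-3))*(-2 + (6 - 2/1)) = 15*(-2 + (6 - 2*1)) = 15*(-2 + (6 - 2)) = 15*(-2 + 4) = 15*2 = 30)
(-26 + z(-3))*(-13) = (-26 + 30)*(-13) = 4*(-13) = -52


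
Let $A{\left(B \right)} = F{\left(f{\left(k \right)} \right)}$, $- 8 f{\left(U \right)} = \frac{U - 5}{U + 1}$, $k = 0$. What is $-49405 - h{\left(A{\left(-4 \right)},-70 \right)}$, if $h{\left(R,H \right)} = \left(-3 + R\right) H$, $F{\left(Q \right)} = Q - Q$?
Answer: $-49615$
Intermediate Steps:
$f{\left(U \right)} = - \frac{-5 + U}{8 \left(1 + U\right)}$ ($f{\left(U \right)} = - \frac{\left(U - 5\right) \frac{1}{U + 1}}{8} = - \frac{\left(-5 + U\right) \frac{1}{1 + U}}{8} = - \frac{\frac{1}{1 + U} \left(-5 + U\right)}{8} = - \frac{-5 + U}{8 \left(1 + U\right)}$)
$F{\left(Q \right)} = 0$
$A{\left(B \right)} = 0$
$h{\left(R,H \right)} = H \left(-3 + R\right)$
$-49405 - h{\left(A{\left(-4 \right)},-70 \right)} = -49405 - - 70 \left(-3 + 0\right) = -49405 - \left(-70\right) \left(-3\right) = -49405 - 210 = -49615$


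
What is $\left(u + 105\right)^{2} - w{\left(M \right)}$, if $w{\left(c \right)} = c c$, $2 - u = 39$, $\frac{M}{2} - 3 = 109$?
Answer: $-45552$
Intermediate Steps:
$M = 224$ ($M = 6 + 2 \cdot 109 = 6 + 218 = 224$)
$u = -37$ ($u = 2 - 39 = -37$)
$w{\left(c \right)} = c^{2}$
$\left(u + 105\right)^{2} - w{\left(M \right)} = \left(-37 + 105\right)^{2} - 224^{2} = 68^{2} - 50176 = 4624 - 50176 = -45552$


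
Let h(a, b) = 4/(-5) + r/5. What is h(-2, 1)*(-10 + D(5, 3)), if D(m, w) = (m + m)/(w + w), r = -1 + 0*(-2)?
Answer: 25/3 ≈ 8.3333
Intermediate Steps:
r = -1 (r = -1 + 0 = -1)
h(a, b) = -1 (h(a, b) = 4/(-5) - 1/5 = 4*(-⅕) - 1*⅕ = -⅘ - ⅕ = -1)
D(m, w) = m/w (D(m, w) = (2*m)/((2*w)) = (2*m)*(1/(2*w)) = m/w)
h(-2, 1)*(-10 + D(5, 3)) = -(-10 + 5/3) = -1*(-25/3) = 25/3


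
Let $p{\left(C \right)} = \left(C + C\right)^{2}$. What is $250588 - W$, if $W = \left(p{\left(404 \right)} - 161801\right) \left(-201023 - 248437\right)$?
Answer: $220713426568$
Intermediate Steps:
$p{\left(C \right)} = 4 C^{2}$ ($p{\left(C \right)} = \left(2 C\right)^{2} = 4 C^{2}$)
$W = -220713175980$ ($W = \left(4 \cdot 404^{2} - 161801\right) \left(-201023 - 248437\right) = \left(4 \cdot 163216 - 161801\right) \left(-449460\right) = \left(652864 - 161801\right) \left(-449460\right) = 491063 \left(-449460\right) = -220713175980$)
$250588 - W = 250588 - -220713175980 = 250588 + 220713175980 = 220713426568$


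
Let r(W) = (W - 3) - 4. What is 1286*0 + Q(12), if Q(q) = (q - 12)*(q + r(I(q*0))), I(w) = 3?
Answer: 0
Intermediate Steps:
r(W) = -7 + W (r(W) = (-3 + W) - 4 = -7 + W)
Q(q) = (-12 + q)*(-4 + q) (Q(q) = (q - 12)*(q + (-7 + 3)) = (-12 + q)*(q - 4) = (-12 + q)*(-4 + q))
1286*0 + Q(12) = 1286*0 + (48 + 12**2 - 16*12) = 0 + (48 + 144 - 192) = 0 + 0 = 0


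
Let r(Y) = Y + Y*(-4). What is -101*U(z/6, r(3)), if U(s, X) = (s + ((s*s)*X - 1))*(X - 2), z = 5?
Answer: -85547/12 ≈ -7128.9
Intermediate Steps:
r(Y) = -3*Y (r(Y) = Y - 4*Y = -3*Y)
U(s, X) = (-2 + X)*(-1 + s + X*s²) (U(s, X) = (s + (s²*X - 1))*(-2 + X) = (s + (X*s² - 1))*(-2 + X) = (s + (-1 + X*s²))*(-2 + X) = (-1 + s + X*s²)*(-2 + X) = (-2 + X)*(-1 + s + X*s²))
-101*U(z/6, r(3)) = -101*(2 - (-3)*3 - 10/6 + (-3*3)*(5/6) + (-3*3)²*(5/6)² - 2*(-3*3)*(5/6)²) = -101*(2 - 1*(-9) - 10/6 - 45/6 + (-9)²*(5*(⅙))² - 2*(-9)*(5*(⅙))²) = -101*(2 + 9 - 2*⅚ - 9*⅚ + 81*(⅚)² - 2*(-9)*(⅚)²) = -101*(2 + 9 - 5/3 - 15/2 + 81*(25/36) - 2*(-9)*25/36) = -101*(2 + 9 - 5/3 - 15/2 + 225/4 + 25/2) = -101*847/12 = -85547/12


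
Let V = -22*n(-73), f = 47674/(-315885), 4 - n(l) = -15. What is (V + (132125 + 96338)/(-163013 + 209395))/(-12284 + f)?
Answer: 6052107998505/179979739427348 ≈ 0.033627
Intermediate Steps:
n(l) = 19 (n(l) = 4 - 1*(-15) = 4 + 15 = 19)
f = -47674/315885 (f = 47674*(-1/315885) = -47674/315885 ≈ -0.15092)
V = -418 (V = -22*19 = -418)
(V + (132125 + 96338)/(-163013 + 209395))/(-12284 + f) = (-418 + (132125 + 96338)/(-163013 + 209395))/(-12284 - 47674/315885) = (-418 + 228463/46382)/(-3880379014/315885) = (-418 + 228463*(1/46382))*(-315885/3880379014) = (-418 + 228463/46382)*(-315885/3880379014) = -19159213/46382*(-315885/3880379014) = 6052107998505/179979739427348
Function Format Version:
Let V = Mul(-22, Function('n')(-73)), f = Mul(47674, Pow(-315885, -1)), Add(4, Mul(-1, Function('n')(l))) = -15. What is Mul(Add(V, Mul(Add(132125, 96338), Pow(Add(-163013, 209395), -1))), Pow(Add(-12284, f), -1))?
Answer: Rational(6052107998505, 179979739427348) ≈ 0.033627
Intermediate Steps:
Function('n')(l) = 19 (Function('n')(l) = Add(4, Mul(-1, -15)) = Add(4, 15) = 19)
f = Rational(-47674, 315885) (f = Mul(47674, Rational(-1, 315885)) = Rational(-47674, 315885) ≈ -0.15092)
V = -418 (V = Mul(-22, 19) = -418)
Mul(Add(V, Mul(Add(132125, 96338), Pow(Add(-163013, 209395), -1))), Pow(Add(-12284, f), -1)) = Mul(Add(-418, Mul(Add(132125, 96338), Pow(Add(-163013, 209395), -1))), Pow(Add(-12284, Rational(-47674, 315885)), -1)) = Mul(Add(-418, Mul(228463, Pow(46382, -1))), Pow(Rational(-3880379014, 315885), -1)) = Mul(Add(-418, Mul(228463, Rational(1, 46382))), Rational(-315885, 3880379014)) = Mul(Add(-418, Rational(228463, 46382)), Rational(-315885, 3880379014)) = Mul(Rational(-19159213, 46382), Rational(-315885, 3880379014)) = Rational(6052107998505, 179979739427348)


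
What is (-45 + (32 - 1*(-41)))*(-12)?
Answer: -336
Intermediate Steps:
(-45 + (32 - 1*(-41)))*(-12) = (-45 + (32 + 41))*(-12) = (-45 + 73)*(-12) = 28*(-12) = -336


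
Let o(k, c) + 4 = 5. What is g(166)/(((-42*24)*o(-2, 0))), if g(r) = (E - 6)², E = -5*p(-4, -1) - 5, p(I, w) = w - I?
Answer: -169/252 ≈ -0.67064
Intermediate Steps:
o(k, c) = 1 (o(k, c) = -4 + 5 = 1)
E = -20 (E = -5*(-1 - 1*(-4)) - 5 = -5*(-1 + 4) - 5 = -5*3 - 5 = -15 - 5 = -20)
g(r) = 676 (g(r) = (-20 - 6)² = (-26)² = 676)
g(166)/(((-42*24)*o(-2, 0))) = 676/((-42*24*1)) = 676/((-1008*1)) = 676/(-1008) = 676*(-1/1008) = -169/252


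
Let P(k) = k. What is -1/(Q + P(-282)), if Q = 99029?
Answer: -1/98747 ≈ -1.0127e-5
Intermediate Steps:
-1/(Q + P(-282)) = -1/(99029 - 282) = -1/98747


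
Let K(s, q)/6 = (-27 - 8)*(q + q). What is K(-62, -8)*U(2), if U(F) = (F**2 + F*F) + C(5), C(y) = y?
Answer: 43680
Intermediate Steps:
K(s, q) = -420*q (K(s, q) = 6*((-27 - 8)*(q + q)) = 6*(-70*q) = -420*q)
U(F) = 5 + 2*F**2 (U(F) = (F**2 + F*F) + 5 = (F**2 + F**2) + 5 = 2*F**2 + 5 = 5 + 2*F**2)
K(-62, -8)*U(2) = (-420*(-8))*(5 + 2*2**2) = 3360*(5 + 2*4) = 3360*(5 + 8) = 3360*13 = 43680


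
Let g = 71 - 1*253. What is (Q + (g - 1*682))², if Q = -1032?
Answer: 3594816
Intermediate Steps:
g = -182 (g = 71 - 253 = -182)
(Q + (g - 1*682))² = (-1032 + (-182 - 1*682))² = (-1032 + (-182 - 682))² = (-1032 - 864)² = (-1896)² = 3594816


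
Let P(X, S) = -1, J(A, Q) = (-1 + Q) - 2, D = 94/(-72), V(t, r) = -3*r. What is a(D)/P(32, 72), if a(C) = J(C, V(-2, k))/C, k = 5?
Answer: -648/47 ≈ -13.787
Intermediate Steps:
D = -47/36 (D = 94*(-1/72) = -47/36 ≈ -1.3056)
J(A, Q) = -3 + Q
a(C) = -18/C (a(C) = (-3 - 3*5)/C = (-3 - 15)/C = -18/C)
a(D)/P(32, 72) = -18/(-47/36)/(-1) = -18*(-36/47)*(-1) = (648/47)*(-1) = -648/47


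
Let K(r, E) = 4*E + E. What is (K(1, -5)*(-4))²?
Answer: 10000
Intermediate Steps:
K(r, E) = 5*E
(K(1, -5)*(-4))² = ((5*(-5))*(-4))² = (-25*(-4))² = 100² = 10000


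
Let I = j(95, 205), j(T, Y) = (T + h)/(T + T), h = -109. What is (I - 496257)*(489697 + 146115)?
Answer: -29974989240664/95 ≈ -3.1553e+11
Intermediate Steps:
j(T, Y) = (-109 + T)/(2*T) (j(T, Y) = (T - 109)/(T + T) = (-109 + T)/((2*T)) = (-109 + T)*(1/(2*T)) = (-109 + T)/(2*T))
I = -7/95 (I = (½)*(-109 + 95)/95 = (½)*(1/95)*(-14) = -7/95 ≈ -0.073684)
(I - 496257)*(489697 + 146115) = (-7/95 - 496257)*(489697 + 146115) = -47144422/95*635812 = -29974989240664/95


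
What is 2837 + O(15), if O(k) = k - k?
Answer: 2837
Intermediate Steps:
O(k) = 0
2837 + O(15) = 2837 + 0 = 2837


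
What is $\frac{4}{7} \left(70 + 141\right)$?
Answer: $\frac{844}{7} \approx 120.57$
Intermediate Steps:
$\frac{4}{7} \left(70 + 141\right) = 4 \cdot \frac{1}{7} \cdot 211 = \frac{4}{7} \cdot 211 = \frac{844}{7}$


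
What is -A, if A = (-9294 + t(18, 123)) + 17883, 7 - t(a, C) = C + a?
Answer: -8455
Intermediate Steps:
t(a, C) = 7 - C - a (t(a, C) = 7 - (C + a) = 7 + (-C - a) = 7 - C - a)
A = 8455 (A = (-9294 + (7 - 1*123 - 1*18)) + 17883 = (-9294 + (7 - 123 - 18)) + 17883 = (-9294 - 134) + 17883 = -9428 + 17883 = 8455)
-A = -1*8455 = -8455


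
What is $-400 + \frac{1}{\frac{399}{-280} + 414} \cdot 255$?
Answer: $- \frac{2197000}{5501} \approx -399.38$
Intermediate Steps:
$-400 + \frac{1}{\frac{399}{-280} + 414} \cdot 255 = -400 + \frac{1}{399 \left(- \frac{1}{280}\right) + 414} \cdot 255 = -400 + \frac{1}{- \frac{57}{40} + 414} \cdot 255 = -400 + \frac{1}{\frac{16503}{40}} \cdot 255 = -400 + \frac{40}{16503} \cdot 255 = -400 + \frac{3400}{5501} = - \frac{2197000}{5501}$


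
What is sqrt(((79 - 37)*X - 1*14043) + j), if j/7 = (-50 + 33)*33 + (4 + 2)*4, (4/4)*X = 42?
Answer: 27*I*sqrt(22) ≈ 126.64*I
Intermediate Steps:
X = 42
j = -3759 (j = 7*((-50 + 33)*33 + (4 + 2)*4) = 7*(-17*33 + 6*4) = 7*(-561 + 24) = 7*(-537) = -3759)
sqrt(((79 - 37)*X - 1*14043) + j) = sqrt(((79 - 37)*42 - 1*14043) - 3759) = sqrt((42*42 - 14043) - 3759) = sqrt((1764 - 14043) - 3759) = sqrt(-12279 - 3759) = sqrt(-16038) = 27*I*sqrt(22)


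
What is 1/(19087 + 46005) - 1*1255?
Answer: -81690459/65092 ≈ -1255.0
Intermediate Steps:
1/(19087 + 46005) - 1*1255 = 1/65092 - 1255 = -81690459/65092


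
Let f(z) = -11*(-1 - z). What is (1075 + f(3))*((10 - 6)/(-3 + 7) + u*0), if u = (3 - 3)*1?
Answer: 1119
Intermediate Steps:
u = 0 (u = 0*1 = 0)
f(z) = 11 + 11*z
(1075 + f(3))*((10 - 6)/(-3 + 7) + u*0) = (1075 + (11 + 11*3))*((10 - 6)/(-3 + 7) + 0*0) = (1075 + (11 + 33))*(4/4 + 0) = (1075 + 44)*(4*(¼) + 0) = 1119*(1 + 0) = 1119*1 = 1119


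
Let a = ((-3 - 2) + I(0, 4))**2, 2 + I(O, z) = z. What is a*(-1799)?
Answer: -16191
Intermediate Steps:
I(O, z) = -2 + z
a = 9 (a = ((-3 - 2) + (-2 + 4))**2 = (-5 + 2)**2 = (-3)**2 = 9)
a*(-1799) = 9*(-1799) = -16191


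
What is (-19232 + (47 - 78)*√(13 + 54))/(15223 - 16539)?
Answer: 4808/329 + 31*√67/1316 ≈ 14.807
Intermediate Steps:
(-19232 + (47 - 78)*√(13 + 54))/(15223 - 16539) = (-19232 - 31*√67)/(-1316) = (-19232 - 31*√67)*(-1/1316) = 4808/329 + 31*√67/1316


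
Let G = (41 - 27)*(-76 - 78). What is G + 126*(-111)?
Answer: -16142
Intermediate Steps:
G = -2156 (G = 14*(-154) = -2156)
G + 126*(-111) = -2156 + 126*(-111) = -2156 - 13986 = -16142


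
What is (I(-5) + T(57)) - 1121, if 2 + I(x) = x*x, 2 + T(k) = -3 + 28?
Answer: -1075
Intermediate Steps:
T(k) = 23 (T(k) = -2 + (-3 + 28) = -2 + 25 = 23)
I(x) = -2 + x² (I(x) = -2 + x*x = -2 + x²)
(I(-5) + T(57)) - 1121 = ((-2 + (-5)²) + 23) - 1121 = ((-2 + 25) + 23) - 1121 = (23 + 23) - 1121 = 46 - 1121 = -1075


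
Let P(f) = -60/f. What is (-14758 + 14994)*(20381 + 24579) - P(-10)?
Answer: 10610554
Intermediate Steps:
(-14758 + 14994)*(20381 + 24579) - P(-10) = (-14758 + 14994)*(20381 + 24579) - (-60)/(-10) = 236*44960 - (-60)*(-1)/10 = 10610560 - 1*6 = 10610560 - 6 = 10610554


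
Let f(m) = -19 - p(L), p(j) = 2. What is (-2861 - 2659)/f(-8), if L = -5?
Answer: 1840/7 ≈ 262.86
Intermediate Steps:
f(m) = -21 (f(m) = -19 - 1*2 = -19 - 2 = -21)
(-2861 - 2659)/f(-8) = (-2861 - 2659)/(-21) = -5520*(-1/21) = 1840/7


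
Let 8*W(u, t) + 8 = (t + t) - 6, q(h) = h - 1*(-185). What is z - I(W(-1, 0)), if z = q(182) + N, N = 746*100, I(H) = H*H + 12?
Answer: 1199231/16 ≈ 74952.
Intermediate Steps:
q(h) = 185 + h (q(h) = h + 185 = 185 + h)
W(u, t) = -7/4 + t/4 (W(u, t) = -1 + ((t + t) - 6)/8 = -1 + (2*t - 6)/8 = -1 + (-6 + 2*t)/8 = -1 + (-3/4 + t/4) = -7/4 + t/4)
I(H) = 12 + H**2 (I(H) = H**2 + 12 = 12 + H**2)
N = 74600
z = 74967 (z = (185 + 182) + 74600 = 367 + 74600 = 74967)
z - I(W(-1, 0)) = 74967 - (12 + (-7/4 + (1/4)*0)**2) = 74967 - (12 + (-7/4 + 0)**2) = 74967 - (12 + (-7/4)**2) = 74967 - (12 + 49/16) = 74967 - 1*241/16 = 74967 - 241/16 = 1199231/16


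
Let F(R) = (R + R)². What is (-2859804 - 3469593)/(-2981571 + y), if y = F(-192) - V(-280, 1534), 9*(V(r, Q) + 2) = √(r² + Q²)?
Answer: 1452996331908741/650607913806733 - 113929146*√607889/650607913806733 ≈ 2.2332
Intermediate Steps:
F(R) = 4*R² (F(R) = (2*R)² = 4*R²)
V(r, Q) = -2 + √(Q² + r²)/9 (V(r, Q) = -2 + √(r² + Q²)/9 = -2 + √(Q² + r²)/9)
y = 147458 - 2*√607889/9 (y = 4*(-192)² - (-2 + √(1534² + (-280)²)/9) = 4*36864 - (-2 + √(2353156 + 78400)/9) = 147456 - (-2 + √2431556/9) = 147456 - (-2 + (2*√607889)/9) = 147456 - (-2 + 2*√607889/9) = 147456 + (2 - 2*√607889/9) = 147458 - 2*√607889/9 ≈ 1.4728e+5)
(-2859804 - 3469593)/(-2981571 + y) = (-2859804 - 3469593)/(-2981571 + (147458 - 2*√607889/9)) = -6329397/(-2834113 - 2*√607889/9)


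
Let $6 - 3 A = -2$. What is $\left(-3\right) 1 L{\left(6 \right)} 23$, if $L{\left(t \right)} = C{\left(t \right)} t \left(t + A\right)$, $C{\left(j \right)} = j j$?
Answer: $-129168$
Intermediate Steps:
$C{\left(j \right)} = j^{2}$
$A = \frac{8}{3}$ ($A = 2 - - \frac{2}{3} = 2 + \frac{2}{3} = \frac{8}{3} \approx 2.6667$)
$L{\left(t \right)} = t^{3} \left(\frac{8}{3} + t\right)$ ($L{\left(t \right)} = t^{2} t \left(t + \frac{8}{3}\right) = t^{3} \left(\frac{8}{3} + t\right)$)
$\left(-3\right) 1 L{\left(6 \right)} 23 = \left(-3\right) 1 \cdot 6^{3} \left(\frac{8}{3} + 6\right) 23 = - 3 \cdot 216 \cdot \frac{26}{3} \cdot 23 = \left(-3\right) 1872 \cdot 23 = \left(-5616\right) 23 = -129168$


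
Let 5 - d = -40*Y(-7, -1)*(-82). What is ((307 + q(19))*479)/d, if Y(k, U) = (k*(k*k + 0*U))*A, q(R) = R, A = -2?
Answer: -156154/2250075 ≈ -0.069399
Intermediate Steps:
Y(k, U) = -2*k³ (Y(k, U) = (k*(k*k + 0*U))*(-2) = (k*(k² + 0))*(-2) = (k*k²)*(-2) = k³*(-2) = -2*k³)
d = -2250075 (d = 5 - (-(-80)*(-7)³)*(-82) = 5 - (-(-80)*(-343))*(-82) = 5 - (-40*686)*(-82) = 5 - (-27440)*(-82) = 5 - 1*2250080 = 5 - 2250080 = -2250075)
((307 + q(19))*479)/d = ((307 + 19)*479)/(-2250075) = (326*479)*(-1/2250075) = 156154*(-1/2250075) = -156154/2250075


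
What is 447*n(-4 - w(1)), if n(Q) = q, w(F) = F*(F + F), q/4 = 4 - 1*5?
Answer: -1788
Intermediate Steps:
q = -4 (q = 4*(4 - 1*5) = 4*(4 - 5) = 4*(-1) = -4)
w(F) = 2*F**2 (w(F) = F*(2*F) = 2*F**2)
n(Q) = -4
447*n(-4 - w(1)) = 447*(-4) = -1788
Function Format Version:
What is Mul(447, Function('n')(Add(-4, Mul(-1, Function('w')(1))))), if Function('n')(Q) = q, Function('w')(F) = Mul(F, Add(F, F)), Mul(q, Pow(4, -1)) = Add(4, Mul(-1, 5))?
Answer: -1788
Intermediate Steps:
q = -4 (q = Mul(4, Add(4, Mul(-1, 5))) = Mul(4, Add(4, -5)) = Mul(4, -1) = -4)
Function('w')(F) = Mul(2, Pow(F, 2)) (Function('w')(F) = Mul(F, Mul(2, F)) = Mul(2, Pow(F, 2)))
Function('n')(Q) = -4
Mul(447, Function('n')(Add(-4, Mul(-1, Function('w')(1))))) = Mul(447, -4) = -1788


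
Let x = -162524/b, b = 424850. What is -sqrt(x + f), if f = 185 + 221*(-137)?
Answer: -9*I*sqrt(670567962394)/42485 ≈ -173.47*I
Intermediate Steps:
f = -30092 (f = 185 - 30277 = -30092)
x = -81262/212425 (x = -162524/424850 = -162524*1/424850 = -81262/212425 ≈ -0.38254)
-sqrt(x + f) = -sqrt(-81262/212425 - 30092) = -sqrt(-6392374362/212425) = -9*I*sqrt(670567962394)/42485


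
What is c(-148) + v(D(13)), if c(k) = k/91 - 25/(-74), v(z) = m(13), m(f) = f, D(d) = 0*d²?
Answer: 78865/6734 ≈ 11.711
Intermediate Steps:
D(d) = 0
v(z) = 13
c(k) = 25/74 + k/91 (c(k) = k*(1/91) - 25*(-1/74) = k/91 + 25/74 = 25/74 + k/91)
c(-148) + v(D(13)) = (25/74 + (1/91)*(-148)) + 13 = (25/74 - 148/91) + 13 = -8677/6734 + 13 = 78865/6734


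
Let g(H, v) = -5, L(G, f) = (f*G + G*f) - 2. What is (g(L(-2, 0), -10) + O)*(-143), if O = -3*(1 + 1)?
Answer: 1573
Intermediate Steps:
L(G, f) = -2 + 2*G*f (L(G, f) = (G*f + G*f) - 2 = 2*G*f - 2 = -2 + 2*G*f)
O = -6 (O = -3*2 = -6)
(g(L(-2, 0), -10) + O)*(-143) = (-5 - 6)*(-143) = -11*(-143) = 1573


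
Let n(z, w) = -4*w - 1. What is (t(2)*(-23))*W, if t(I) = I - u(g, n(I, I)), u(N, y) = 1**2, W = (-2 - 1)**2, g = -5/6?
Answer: -207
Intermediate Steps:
g = -5/6 (g = -5*1/6 = -5/6 ≈ -0.83333)
n(z, w) = -1 - 4*w
W = 9 (W = (-3)**2 = 9)
u(N, y) = 1
t(I) = -1 + I (t(I) = I - 1*1 = I - 1 = -1 + I)
(t(2)*(-23))*W = ((-1 + 2)*(-23))*9 = (1*(-23))*9 = -23*9 = -207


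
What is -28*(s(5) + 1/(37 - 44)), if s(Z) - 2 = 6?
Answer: -220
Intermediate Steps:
s(Z) = 8 (s(Z) = 2 + 6 = 8)
-28*(s(5) + 1/(37 - 44)) = -28*(8 + 1/(37 - 44)) = -28*(8 + 1/(-7)) = -28*(8 - 1/7) = -28*55/7 = -220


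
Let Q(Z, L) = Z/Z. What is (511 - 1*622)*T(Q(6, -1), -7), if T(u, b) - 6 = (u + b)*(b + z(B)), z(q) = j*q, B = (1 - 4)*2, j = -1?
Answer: -1332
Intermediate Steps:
Q(Z, L) = 1
B = -6 (B = -3*2 = -6)
z(q) = -q
T(u, b) = 6 + (6 + b)*(b + u) (T(u, b) = 6 + (u + b)*(b - 1*(-6)) = 6 + (b + u)*(b + 6) = 6 + (b + u)*(6 + b) = 6 + (6 + b)*(b + u))
(511 - 1*622)*T(Q(6, -1), -7) = (511 - 1*622)*(6 + (-7)² + 6*(-7) + 6*1 - 7*1) = (511 - 622)*(6 + 49 - 42 + 6 - 7) = -111*12 = -1332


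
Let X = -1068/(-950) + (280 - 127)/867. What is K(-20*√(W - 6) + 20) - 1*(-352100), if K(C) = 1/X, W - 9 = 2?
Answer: 3698114375/10503 ≈ 3.5210e+5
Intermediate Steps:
W = 11 (W = 9 + 2 = 11)
X = 10503/8075 (X = -1068*(-1/950) + 153*(1/867) = 534/475 + 3/17 = 10503/8075 ≈ 1.3007)
K(C) = 8075/10503 (K(C) = 1/(10503/8075) = 8075/10503)
K(-20*√(W - 6) + 20) - 1*(-352100) = 8075/10503 - 1*(-352100) = 8075/10503 + 352100 = 3698114375/10503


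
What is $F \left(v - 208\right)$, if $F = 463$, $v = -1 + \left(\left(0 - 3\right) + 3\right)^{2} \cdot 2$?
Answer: $-96767$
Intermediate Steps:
$v = -1$ ($v = -1 + \left(-3 + 3\right)^{2} \cdot 2 = -1 + 0^{2} \cdot 2 = -1 + 0 \cdot 2 = -1 + 0 = -1$)
$F \left(v - 208\right) = 463 \left(-1 - 208\right) = 463 \left(-209\right) = -96767$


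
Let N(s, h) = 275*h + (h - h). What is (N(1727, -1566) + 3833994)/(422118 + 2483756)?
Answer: 1701672/1452937 ≈ 1.1712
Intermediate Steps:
N(s, h) = 275*h (N(s, h) = 275*h + 0 = 275*h)
(N(1727, -1566) + 3833994)/(422118 + 2483756) = (275*(-1566) + 3833994)/(422118 + 2483756) = (-430650 + 3833994)/2905874 = 3403344*(1/2905874) = 1701672/1452937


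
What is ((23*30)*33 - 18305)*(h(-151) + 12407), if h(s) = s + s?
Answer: 54048825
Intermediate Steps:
h(s) = 2*s
((23*30)*33 - 18305)*(h(-151) + 12407) = ((23*30)*33 - 18305)*(2*(-151) + 12407) = (690*33 - 18305)*(-302 + 12407) = (22770 - 18305)*12105 = 4465*12105 = 54048825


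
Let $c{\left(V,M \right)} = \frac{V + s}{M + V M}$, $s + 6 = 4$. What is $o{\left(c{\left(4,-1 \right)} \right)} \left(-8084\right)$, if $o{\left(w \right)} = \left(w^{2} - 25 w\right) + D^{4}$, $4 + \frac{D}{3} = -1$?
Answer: $- \frac{10233365836}{25} \approx -4.0933 \cdot 10^{8}$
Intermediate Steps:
$s = -2$ ($s = -6 + 4 = -2$)
$D = -15$ ($D = -12 + 3 \left(-1\right) = -12 - 3 = -15$)
$c{\left(V,M \right)} = \frac{-2 + V}{M + M V}$ ($c{\left(V,M \right)} = \frac{V - 2}{M + V M} = \frac{-2 + V}{M + M V}$)
$o{\left(w \right)} = 50625 + w^{2} - 25 w$ ($o{\left(w \right)} = \left(w^{2} - 25 w\right) + \left(-15\right)^{4} = \left(w^{2} - 25 w\right) + 50625 = 50625 + w^{2} - 25 w$)
$o{\left(c{\left(4,-1 \right)} \right)} \left(-8084\right) = \left(50625 + \left(\frac{-2 + 4}{\left(-1\right) \left(1 + 4\right)}\right)^{2} - 25 \frac{-2 + 4}{\left(-1\right) \left(1 + 4\right)}\right) \left(-8084\right) = \left(50625 + \left(\left(-1\right) \frac{1}{5} \cdot 2\right)^{2} - 25 \left(\left(-1\right) \frac{1}{5} \cdot 2\right)\right) \left(-8084\right) = \left(50625 + \left(- \frac{2}{5}\right)^{2} - -10\right) \left(-8084\right) = \left(50625 + \frac{4}{25} + 10\right) \left(-8084\right) = \frac{1265879}{25} \left(-8084\right) = - \frac{10233365836}{25}$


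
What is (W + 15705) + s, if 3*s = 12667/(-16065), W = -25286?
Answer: -461768962/48195 ≈ -9581.3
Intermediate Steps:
s = -12667/48195 (s = (12667/(-16065))/3 = (12667*(-1/16065))/3 = (⅓)*(-12667/16065) = -12667/48195 ≈ -0.26283)
(W + 15705) + s = (-25286 + 15705) - 12667/48195 = -9581 - 12667/48195 = -461768962/48195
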